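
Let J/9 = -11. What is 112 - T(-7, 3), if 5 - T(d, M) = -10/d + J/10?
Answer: 6897/70 ≈ 98.529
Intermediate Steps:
J = -99 (J = 9*(-11) = -99)
T(d, M) = 149/10 + 10/d (T(d, M) = 5 - (-10/d - 99/10) = 5 - (-99/10 - 10/d) = 5 + (99/10 + 10/d) = 149/10 + 10/d)
112 - T(-7, 3) = 112 - (149/10 + 10/(-7)) = 112 - (149/10 + 10*(-⅐)) = 112 - (149/10 - 10/7) = 112 - 1*943/70 = 112 - 943/70 = 6897/70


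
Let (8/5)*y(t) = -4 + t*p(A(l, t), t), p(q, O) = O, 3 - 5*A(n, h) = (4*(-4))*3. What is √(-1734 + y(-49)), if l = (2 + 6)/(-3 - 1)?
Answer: I*√3774/4 ≈ 15.358*I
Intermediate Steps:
l = -2 (l = 8/(-4) = 8*(-¼) = -2)
A(n, h) = 51/5 (A(n, h) = ⅗ - 4*(-4)*3/5 = ⅗ - (-16)*3/5 = ⅗ - ⅕*(-48) = ⅗ + 48/5 = 51/5)
y(t) = -5/2 + 5*t²/8 (y(t) = 5*(-4 + t*t)/8 = 5*(-4 + t²)/8 = -5/2 + 5*t²/8)
√(-1734 + y(-49)) = √(-1734 + (-5/2 + (5/8)*(-49)²)) = √(-1734 + (-5/2 + (5/8)*2401)) = √(-1734 + (-5/2 + 12005/8)) = √(-1734 + 11985/8) = √(-1887/8) = I*√3774/4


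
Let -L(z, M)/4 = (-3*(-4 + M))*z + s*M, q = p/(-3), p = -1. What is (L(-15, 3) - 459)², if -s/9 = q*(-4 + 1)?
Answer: 149769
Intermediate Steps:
q = ⅓ (q = -1/(-3) = -1*(-⅓) = ⅓ ≈ 0.33333)
s = 9 (s = -3*(-4 + 1) = -3*(-3) = -9*(-1) = 9)
L(z, M) = -36*M - 4*z*(12 - 3*M) (L(z, M) = -4*((-3*(-4 + M))*z + 9*M) = -4*((12 - 3*M)*z + 9*M) = -4*(z*(12 - 3*M) + 9*M) = -4*(9*M + z*(12 - 3*M)) = -36*M - 4*z*(12 - 3*M))
(L(-15, 3) - 459)² = ((-48*(-15) - 36*3 + 12*3*(-15)) - 459)² = ((720 - 108 - 540) - 459)² = (72 - 459)² = (-387)² = 149769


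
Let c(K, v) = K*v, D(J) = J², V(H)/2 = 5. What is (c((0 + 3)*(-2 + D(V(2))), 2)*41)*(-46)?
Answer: -1108968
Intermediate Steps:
V(H) = 10 (V(H) = 2*5 = 10)
(c((0 + 3)*(-2 + D(V(2))), 2)*41)*(-46) = ((((0 + 3)*(-2 + 10²))*2)*41)*(-46) = (((3*(-2 + 100))*2)*41)*(-46) = (((3*98)*2)*41)*(-46) = ((294*2)*41)*(-46) = (588*41)*(-46) = 24108*(-46) = -1108968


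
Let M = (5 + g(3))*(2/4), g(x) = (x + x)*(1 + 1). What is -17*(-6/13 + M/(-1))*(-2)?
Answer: -3961/13 ≈ -304.69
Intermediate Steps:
g(x) = 4*x (g(x) = (2*x)*2 = 4*x)
M = 17/2 (M = (5 + 4*3)*(2/4) = (5 + 12)*(2*(¼)) = 17*(½) = 17/2 ≈ 8.5000)
-17*(-6/13 + M/(-1))*(-2) = -17*(-6/13 + (17/2)/(-1))*(-2) = -17*(-6*1/13 + (17/2)*(-1))*(-2) = -17*(-6/13 - 17/2)*(-2) = -17*(-233/26)*(-2) = -(-3961)*(-2)/26 = -1*3961/13 = -3961/13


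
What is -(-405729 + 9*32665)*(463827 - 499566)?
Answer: -3993618816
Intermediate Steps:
-(-405729 + 9*32665)*(463827 - 499566) = -(-405729 + 293985)*(-35739) = -(-111744)*(-35739) = -1*3993618816 = -3993618816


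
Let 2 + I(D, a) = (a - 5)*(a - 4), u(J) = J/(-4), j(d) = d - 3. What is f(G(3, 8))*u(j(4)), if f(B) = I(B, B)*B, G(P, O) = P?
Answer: 0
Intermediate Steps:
j(d) = -3 + d
u(J) = -J/4 (u(J) = J*(-¼) = -J/4)
I(D, a) = -2 + (-5 + a)*(-4 + a) (I(D, a) = -2 + (a - 5)*(a - 4) = -2 + (-5 + a)*(-4 + a))
f(B) = B*(18 + B² - 9*B) (f(B) = (18 + B² - 9*B)*B = B*(18 + B² - 9*B))
f(G(3, 8))*u(j(4)) = (3*(18 + 3² - 9*3))*(-(-3 + 4)/4) = (3*(18 + 9 - 27))*(-¼*1) = (3*0)*(-¼) = 0*(-¼) = 0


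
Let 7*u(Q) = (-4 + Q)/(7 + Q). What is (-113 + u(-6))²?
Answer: 641601/49 ≈ 13094.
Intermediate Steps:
u(Q) = (-4 + Q)/(7*(7 + Q)) (u(Q) = ((-4 + Q)/(7 + Q))/7 = (-4 + Q)/(7*(7 + Q)))
(-113 + u(-6))² = (-113 + (-4 - 6)/(7*(7 - 6)))² = (-113 + (⅐)*(-10)/1)² = (-113 + (⅐)*1*(-10))² = (-113 - 10/7)² = (-801/7)² = 641601/49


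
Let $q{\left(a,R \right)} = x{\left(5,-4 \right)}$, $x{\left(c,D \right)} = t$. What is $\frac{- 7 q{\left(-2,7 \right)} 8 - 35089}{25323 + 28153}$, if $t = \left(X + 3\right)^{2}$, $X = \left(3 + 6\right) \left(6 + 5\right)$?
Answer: $- \frac{617713}{53476} \approx -11.551$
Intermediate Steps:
$X = 99$ ($X = 9 \cdot 11 = 99$)
$t = 10404$ ($t = \left(99 + 3\right)^{2} = 102^{2} = 10404$)
$x{\left(c,D \right)} = 10404$
$q{\left(a,R \right)} = 10404$
$\frac{- 7 q{\left(-2,7 \right)} 8 - 35089}{25323 + 28153} = \frac{\left(-7\right) 10404 \cdot 8 - 35089}{25323 + 28153} = \frac{\left(-72828\right) 8 - 35089}{53476} = \left(-582624 - 35089\right) \frac{1}{53476} = \left(-617713\right) \frac{1}{53476} = - \frac{617713}{53476}$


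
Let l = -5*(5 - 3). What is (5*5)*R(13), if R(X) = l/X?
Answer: -250/13 ≈ -19.231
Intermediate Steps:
l = -10 (l = -5*2 = -10)
R(X) = -10/X
(5*5)*R(13) = (5*5)*(-10/13) = 25*(-10*1/13) = 25*(-10/13) = -250/13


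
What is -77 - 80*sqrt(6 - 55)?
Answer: -77 - 560*I ≈ -77.0 - 560.0*I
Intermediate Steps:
-77 - 80*sqrt(6 - 55) = -77 - 560*I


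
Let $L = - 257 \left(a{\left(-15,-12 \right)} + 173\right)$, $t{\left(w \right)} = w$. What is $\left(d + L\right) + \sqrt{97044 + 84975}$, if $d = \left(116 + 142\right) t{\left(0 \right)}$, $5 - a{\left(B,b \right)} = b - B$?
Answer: $-44975 + \sqrt{182019} \approx -44548.0$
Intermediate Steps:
$a{\left(B,b \right)} = 5 + B - b$ ($a{\left(B,b \right)} = 5 - \left(b - B\right) = 5 + \left(B - b\right) = 5 + B - b$)
$d = 0$ ($d = \left(116 + 142\right) 0 = 258 \cdot 0 = 0$)
$L = -44975$ ($L = - 257 \left(\left(5 - 15 - -12\right) + 173\right) = - 257 \left(\left(5 - 15 + 12\right) + 173\right) = - 257 \left(2 + 173\right) = \left(-257\right) 175 = -44975$)
$\left(d + L\right) + \sqrt{97044 + 84975} = \left(0 - 44975\right) + \sqrt{97044 + 84975} = -44975 + \sqrt{182019}$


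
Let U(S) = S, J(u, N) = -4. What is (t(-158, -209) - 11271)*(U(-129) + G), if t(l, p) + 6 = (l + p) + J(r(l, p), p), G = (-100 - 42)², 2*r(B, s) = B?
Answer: -233367680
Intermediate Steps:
r(B, s) = B/2
G = 20164 (G = (-142)² = 20164)
t(l, p) = -10 + l + p (t(l, p) = -6 + ((l + p) - 4) = -6 + (-4 + l + p) = -10 + l + p)
(t(-158, -209) - 11271)*(U(-129) + G) = ((-10 - 158 - 209) - 11271)*(-129 + 20164) = (-377 - 11271)*20035 = -11648*20035 = -233367680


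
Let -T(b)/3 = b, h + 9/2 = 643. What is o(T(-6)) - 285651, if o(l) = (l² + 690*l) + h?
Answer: -544537/2 ≈ -2.7227e+5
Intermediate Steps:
h = 1277/2 (h = -9/2 + 643 = 1277/2 ≈ 638.50)
T(b) = -3*b
o(l) = 1277/2 + l² + 690*l (o(l) = (l² + 690*l) + 1277/2 = 1277/2 + l² + 690*l)
o(T(-6)) - 285651 = (1277/2 + (-3*(-6))² + 690*(-3*(-6))) - 285651 = (1277/2 + 18² + 690*18) - 285651 = (1277/2 + 324 + 12420) - 285651 = 26765/2 - 285651 = -544537/2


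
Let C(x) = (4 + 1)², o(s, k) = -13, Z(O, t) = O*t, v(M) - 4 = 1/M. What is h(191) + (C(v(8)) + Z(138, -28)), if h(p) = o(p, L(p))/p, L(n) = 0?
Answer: -733262/191 ≈ -3839.1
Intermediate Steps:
v(M) = 4 + 1/M
C(x) = 25 (C(x) = 5² = 25)
h(p) = -13/p
h(191) + (C(v(8)) + Z(138, -28)) = -13/191 + (25 + 138*(-28)) = -13*1/191 + (25 - 3864) = -13/191 - 3839 = -733262/191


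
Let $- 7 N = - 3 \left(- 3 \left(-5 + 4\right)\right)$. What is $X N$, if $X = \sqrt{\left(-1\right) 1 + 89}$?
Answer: $\frac{18 \sqrt{22}}{7} \approx 12.061$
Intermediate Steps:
$X = 2 \sqrt{22}$ ($X = \sqrt{-1 + 89} = \sqrt{88} = 2 \sqrt{22} \approx 9.3808$)
$N = \frac{9}{7}$ ($N = - \frac{\left(-3\right) \left(- 3 \left(-5 + 4\right)\right)}{7} = - \frac{\left(-3\right) \left(\left(-3\right) \left(-1\right)\right)}{7} = - \frac{\left(-3\right) 3}{7} = \left(- \frac{1}{7}\right) \left(-9\right) = \frac{9}{7} \approx 1.2857$)
$X N = 2 \sqrt{22} \cdot \frac{9}{7} = \frac{18 \sqrt{22}}{7}$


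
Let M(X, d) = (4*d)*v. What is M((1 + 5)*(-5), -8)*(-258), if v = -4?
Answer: -33024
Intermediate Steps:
M(X, d) = -16*d (M(X, d) = (4*d)*(-4) = -16*d)
M((1 + 5)*(-5), -8)*(-258) = -16*(-8)*(-258) = 128*(-258) = -33024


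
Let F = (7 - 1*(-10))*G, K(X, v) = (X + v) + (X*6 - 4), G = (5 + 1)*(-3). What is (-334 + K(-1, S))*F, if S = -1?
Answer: 105876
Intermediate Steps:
G = -18 (G = 6*(-3) = -18)
K(X, v) = -4 + v + 7*X (K(X, v) = (X + v) + (6*X - 4) = (X + v) + (-4 + 6*X) = -4 + v + 7*X)
F = -306 (F = (7 - 1*(-10))*(-18) = (7 + 10)*(-18) = 17*(-18) = -306)
(-334 + K(-1, S))*F = (-334 + (-4 - 1 + 7*(-1)))*(-306) = (-334 + (-4 - 1 - 7))*(-306) = (-334 - 12)*(-306) = -346*(-306) = 105876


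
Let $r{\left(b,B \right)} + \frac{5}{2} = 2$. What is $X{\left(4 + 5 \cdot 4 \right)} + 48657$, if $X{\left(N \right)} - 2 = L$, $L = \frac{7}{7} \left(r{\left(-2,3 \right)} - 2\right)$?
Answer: $\frac{97313}{2} \approx 48657.0$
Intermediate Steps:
$r{\left(b,B \right)} = - \frac{1}{2}$ ($r{\left(b,B \right)} = - \frac{5}{2} + 2 = - \frac{1}{2}$)
$L = - \frac{5}{2}$ ($L = \frac{7}{7} \left(- \frac{1}{2} - 2\right) = 7 \cdot \frac{1}{7} \left(- \frac{5}{2}\right) = 1 \left(- \frac{5}{2}\right) = - \frac{5}{2} \approx -2.5$)
$X{\left(N \right)} = - \frac{1}{2}$ ($X{\left(N \right)} = 2 - \frac{5}{2} = - \frac{1}{2}$)
$X{\left(4 + 5 \cdot 4 \right)} + 48657 = - \frac{1}{2} + 48657 = \frac{97313}{2}$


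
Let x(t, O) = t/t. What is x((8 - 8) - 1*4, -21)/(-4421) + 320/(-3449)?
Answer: -1418169/15248029 ≈ -0.093007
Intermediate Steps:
x(t, O) = 1
x((8 - 8) - 1*4, -21)/(-4421) + 320/(-3449) = 1/(-4421) + 320/(-3449) = 1*(-1/4421) + 320*(-1/3449) = -1/4421 - 320/3449 = -1418169/15248029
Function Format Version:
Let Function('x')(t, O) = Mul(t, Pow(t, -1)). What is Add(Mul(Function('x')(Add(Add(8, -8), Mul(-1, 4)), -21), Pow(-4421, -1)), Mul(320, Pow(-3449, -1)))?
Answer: Rational(-1418169, 15248029) ≈ -0.093007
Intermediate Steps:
Function('x')(t, O) = 1
Add(Mul(Function('x')(Add(Add(8, -8), Mul(-1, 4)), -21), Pow(-4421, -1)), Mul(320, Pow(-3449, -1))) = Add(Mul(1, Pow(-4421, -1)), Mul(320, Pow(-3449, -1))) = Add(Mul(1, Rational(-1, 4421)), Mul(320, Rational(-1, 3449))) = Add(Rational(-1, 4421), Rational(-320, 3449)) = Rational(-1418169, 15248029)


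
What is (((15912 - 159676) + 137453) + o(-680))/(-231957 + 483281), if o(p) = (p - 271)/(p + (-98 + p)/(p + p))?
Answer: -2915104741/116114452564 ≈ -0.025105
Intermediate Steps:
o(p) = (-271 + p)/(p + (-98 + p)/(2*p)) (o(p) = (-271 + p)/(p + (-98 + p)/((2*p))) = (-271 + p)/(p + (-98 + p)*(1/(2*p))) = (-271 + p)/(p + (-98 + p)/(2*p)))
(((15912 - 159676) + 137453) + o(-680))/(-231957 + 483281) = (((15912 - 159676) + 137453) + 2*(-680)*(-271 - 680)/(-98 - 680 + 2*(-680)²))/(-231957 + 483281) = ((-143764 + 137453) + 2*(-680)*(-951)/(-98 - 680 + 2*462400))/251324 = (-6311 + 2*(-680)*(-951)/(-98 - 680 + 924800))*(1/251324) = (-6311 + 2*(-680)*(-951)/924022)*(1/251324) = (-6311 + 2*(-680)*(1/924022)*(-951))*(1/251324) = (-6311 + 646680/462011)*(1/251324) = -2915104741/462011*1/251324 = -2915104741/116114452564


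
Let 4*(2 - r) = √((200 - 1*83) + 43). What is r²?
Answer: (2 - √10)² ≈ 1.3509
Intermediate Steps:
r = 2 - √10 (r = 2 - √((200 - 1*83) + 43)/4 = 2 - √((200 - 83) + 43)/4 = 2 - √(117 + 43)/4 = 2 - √10 ≈ -1.1623)
r² = (2 - √10)²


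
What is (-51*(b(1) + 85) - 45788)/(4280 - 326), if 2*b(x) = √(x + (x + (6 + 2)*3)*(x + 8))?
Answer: -50123/3954 - 17*√226/2636 ≈ -12.773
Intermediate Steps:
b(x) = √(x + (8 + x)*(24 + x))/2 (b(x) = √(x + (x + (6 + 2)*3)*(x + 8))/2 = √(x + (x + 8*3)*(8 + x))/2 = √(x + (x + 24)*(8 + x))/2 = √(x + (24 + x)*(8 + x))/2 = √(x + (8 + x)*(24 + x))/2)
(-51*(b(1) + 85) - 45788)/(4280 - 326) = (-51*(√(192 + 1² + 33*1)/2 + 85) - 45788)/(4280 - 326) = (-51*(√(192 + 1 + 33)/2 + 85) - 45788)/3954 = (-51*(√226/2 + 85) - 45788)*(1/3954) = (-51*(85 + √226/2) - 45788)*(1/3954) = ((-4335 - 51*√226/2) - 45788)*(1/3954) = (-50123 - 51*√226/2)*(1/3954) = -50123/3954 - 17*√226/2636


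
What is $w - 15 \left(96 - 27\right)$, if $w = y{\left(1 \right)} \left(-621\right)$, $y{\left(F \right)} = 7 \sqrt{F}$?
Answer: $-5382$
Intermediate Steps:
$w = -4347$ ($w = 7 \sqrt{1} \left(-621\right) = 7 \cdot 1 \left(-621\right) = 7 \left(-621\right) = -4347$)
$w - 15 \left(96 - 27\right) = -4347 - 15 \left(96 - 27\right) = -4347 - 15 \cdot 69 = -4347 - 1035 = -5382$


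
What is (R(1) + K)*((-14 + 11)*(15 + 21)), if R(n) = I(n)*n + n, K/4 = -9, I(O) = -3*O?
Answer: 4104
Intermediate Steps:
K = -36 (K = 4*(-9) = -36)
R(n) = n - 3*n² (R(n) = (-3*n)*n + n = -3*n² + n = n - 3*n²)
(R(1) + K)*((-14 + 11)*(15 + 21)) = (1*(1 - 3*1) - 36)*((-14 + 11)*(15 + 21)) = (1*(1 - 3) - 36)*(-3*36) = (1*(-2) - 36)*(-108) = (-2 - 36)*(-108) = -38*(-108) = 4104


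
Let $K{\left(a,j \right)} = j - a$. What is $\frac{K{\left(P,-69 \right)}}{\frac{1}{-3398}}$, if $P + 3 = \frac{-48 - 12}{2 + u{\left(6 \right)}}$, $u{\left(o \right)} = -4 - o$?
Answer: $249753$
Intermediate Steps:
$P = \frac{9}{2}$ ($P = -3 + \frac{-48 - 12}{2 - 10} = -3 - \frac{60}{2 - 10} = -3 - \frac{60}{-8} = -3 - - \frac{15}{2} = -3 + \frac{15}{2} = \frac{9}{2} \approx 4.5$)
$\frac{K{\left(P,-69 \right)}}{\frac{1}{-3398}} = \frac{-69 - \frac{9}{2}}{\frac{1}{-3398}} = \frac{-69 - \frac{9}{2}}{- \frac{1}{3398}} = \left(- \frac{147}{2}\right) \left(-3398\right) = 249753$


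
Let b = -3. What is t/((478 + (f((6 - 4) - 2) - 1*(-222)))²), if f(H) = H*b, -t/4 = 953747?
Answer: -953747/122500 ≈ -7.7857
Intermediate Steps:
t = -3814988 (t = -4*953747 = -3814988)
f(H) = -3*H (f(H) = H*(-3) = -3*H)
t/((478 + (f((6 - 4) - 2) - 1*(-222)))²) = -3814988/(478 + (-3*((6 - 4) - 2) - 1*(-222)))² = -3814988/(478 + (-3*(2 - 2) + 222))² = -3814988/(478 + (-3*0 + 222))² = -3814988/(478 + (0 + 222))² = -3814988/(478 + 222)² = -3814988/(700²) = -3814988/490000 = -3814988*1/490000 = -953747/122500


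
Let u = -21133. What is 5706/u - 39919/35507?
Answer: -1046211169/750369431 ≈ -1.3943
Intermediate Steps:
5706/u - 39919/35507 = 5706/(-21133) - 39919/35507 = 5706*(-1/21133) - 39919*1/35507 = -5706/21133 - 39919/35507 = -1046211169/750369431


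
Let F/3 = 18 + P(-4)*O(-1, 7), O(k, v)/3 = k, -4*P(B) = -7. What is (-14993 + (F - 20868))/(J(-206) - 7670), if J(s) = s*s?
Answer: -143291/139064 ≈ -1.0304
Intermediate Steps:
P(B) = 7/4 (P(B) = -1/4*(-7) = 7/4)
O(k, v) = 3*k
F = 153/4 (F = 3*(18 + 7*(3*(-1))/4) = 3*(18 + (7/4)*(-3)) = 3*(18 - 21/4) = 3*(51/4) = 153/4 ≈ 38.250)
J(s) = s**2
(-14993 + (F - 20868))/(J(-206) - 7670) = (-14993 + (153/4 - 20868))/((-206)**2 - 7670) = (-14993 - 83319/4)/(42436 - 7670) = -143291/4/34766 = -143291/4*1/34766 = -143291/139064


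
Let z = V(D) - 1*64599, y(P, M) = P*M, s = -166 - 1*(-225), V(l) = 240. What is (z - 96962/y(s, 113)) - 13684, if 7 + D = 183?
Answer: -520409643/6667 ≈ -78058.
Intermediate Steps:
D = 176 (D = -7 + 183 = 176)
s = 59 (s = -166 + 225 = 59)
y(P, M) = M*P
z = -64359 (z = 240 - 1*64599 = 240 - 64599 = -64359)
(z - 96962/y(s, 113)) - 13684 = (-64359 - 96962/(113*59)) - 13684 = (-64359 - 96962/6667) - 13684 = -429178415/6667 - 13684 = -520409643/6667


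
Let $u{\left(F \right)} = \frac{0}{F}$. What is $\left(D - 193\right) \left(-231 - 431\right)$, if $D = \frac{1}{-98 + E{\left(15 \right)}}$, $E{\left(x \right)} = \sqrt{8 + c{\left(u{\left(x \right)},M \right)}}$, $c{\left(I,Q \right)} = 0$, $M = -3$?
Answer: $\frac{306526853}{2399} + \frac{331 \sqrt{2}}{2399} \approx 1.2777 \cdot 10^{5}$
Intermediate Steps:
$u{\left(F \right)} = 0$
$E{\left(x \right)} = 2 \sqrt{2}$ ($E{\left(x \right)} = \sqrt{8 + 0} = \sqrt{8} = 2 \sqrt{2}$)
$D = \frac{1}{-98 + 2 \sqrt{2}} \approx -0.010507$
$\left(D - 193\right) \left(-231 - 431\right) = \left(\left(- \frac{49}{4798} - \frac{\sqrt{2}}{4798}\right) - 193\right) \left(-231 - 431\right) = \left(- \frac{926063}{4798} - \frac{\sqrt{2}}{4798}\right) \left(-662\right) = \frac{306526853}{2399} + \frac{331 \sqrt{2}}{2399}$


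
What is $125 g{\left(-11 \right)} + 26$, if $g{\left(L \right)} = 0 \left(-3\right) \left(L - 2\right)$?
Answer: $26$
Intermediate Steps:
$g{\left(L \right)} = 0$ ($g{\left(L \right)} = 0 \left(L - 2\right) = 0 \left(-2 + L\right) = 0$)
$125 g{\left(-11 \right)} + 26 = 125 \cdot 0 + 26 = 0 + 26 = 26$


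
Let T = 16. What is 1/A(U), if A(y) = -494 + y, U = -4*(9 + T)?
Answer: -1/594 ≈ -0.0016835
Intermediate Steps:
U = -100 (U = -4*(9 + 16) = -4*25 = -100)
1/A(U) = 1/(-494 - 100) = 1/(-594) = -1/594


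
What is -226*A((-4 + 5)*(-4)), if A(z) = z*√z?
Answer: 1808*I ≈ 1808.0*I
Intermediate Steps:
A(z) = z^(3/2)
-226*A((-4 + 5)*(-4)) = -226*(-8*I*(-4 + 5)^(3/2)) = -226*(-8*I) = -(-1808)*I = 1808*I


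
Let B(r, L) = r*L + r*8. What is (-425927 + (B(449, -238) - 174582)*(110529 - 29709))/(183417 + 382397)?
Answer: -22456424567/565814 ≈ -39689.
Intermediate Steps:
B(r, L) = 8*r + L*r (B(r, L) = L*r + 8*r = 8*r + L*r)
(-425927 + (B(449, -238) - 174582)*(110529 - 29709))/(183417 + 382397) = (-425927 + (449*(8 - 238) - 174582)*(110529 - 29709))/(183417 + 382397) = (-425927 + (449*(-230) - 174582)*80820)/565814 = (-425927 + (-103270 - 174582)*80820)*(1/565814) = (-425927 - 277852*80820)*(1/565814) = (-425927 - 22455998640)*(1/565814) = -22456424567*1/565814 = -22456424567/565814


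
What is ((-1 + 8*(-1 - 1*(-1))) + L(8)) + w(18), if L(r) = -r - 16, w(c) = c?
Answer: -7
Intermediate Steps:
L(r) = -16 - r
((-1 + 8*(-1 - 1*(-1))) + L(8)) + w(18) = ((-1 + 8*(-1 - 1*(-1))) + (-16 - 1*8)) + 18 = ((-1 + 8*(-1 + 1)) + (-16 - 8)) + 18 = ((-1 + 8*0) - 24) + 18 = ((-1 + 0) - 24) + 18 = (-1 - 24) + 18 = -25 + 18 = -7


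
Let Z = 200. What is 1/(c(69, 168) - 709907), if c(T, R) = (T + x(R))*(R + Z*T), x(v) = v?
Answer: 1/2600509 ≈ 3.8454e-7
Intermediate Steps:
c(T, R) = (R + T)*(R + 200*T) (c(T, R) = (T + R)*(R + 200*T) = (R + T)*(R + 200*T))
1/(c(69, 168) - 709907) = 1/((168² + 200*69² + 201*168*69) - 709907) = 1/((28224 + 200*4761 + 2329992) - 709907) = 1/((28224 + 952200 + 2329992) - 709907) = 1/(3310416 - 709907) = 1/2600509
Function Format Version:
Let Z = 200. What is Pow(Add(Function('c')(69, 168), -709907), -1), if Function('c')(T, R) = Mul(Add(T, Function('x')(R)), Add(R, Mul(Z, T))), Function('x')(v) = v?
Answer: Rational(1, 2600509) ≈ 3.8454e-7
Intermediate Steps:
Function('c')(T, R) = Mul(Add(R, T), Add(R, Mul(200, T))) (Function('c')(T, R) = Mul(Add(T, R), Add(R, Mul(200, T))) = Mul(Add(R, T), Add(R, Mul(200, T))))
Pow(Add(Function('c')(69, 168), -709907), -1) = Pow(Add(Add(Pow(168, 2), Mul(200, Pow(69, 2)), Mul(201, 168, 69)), -709907), -1) = Pow(Add(Add(28224, Mul(200, 4761), 2329992), -709907), -1) = Pow(Add(Add(28224, 952200, 2329992), -709907), -1) = Pow(Add(3310416, -709907), -1) = Pow(2600509, -1) = Rational(1, 2600509)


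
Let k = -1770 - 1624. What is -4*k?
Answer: 13576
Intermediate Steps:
k = -3394
-4*k = -4*(-3394) = 13576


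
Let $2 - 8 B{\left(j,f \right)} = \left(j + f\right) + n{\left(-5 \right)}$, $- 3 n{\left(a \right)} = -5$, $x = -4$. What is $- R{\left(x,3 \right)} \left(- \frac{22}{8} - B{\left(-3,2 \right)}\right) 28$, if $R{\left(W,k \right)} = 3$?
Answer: $245$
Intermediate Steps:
$n{\left(a \right)} = \frac{5}{3}$ ($n{\left(a \right)} = \left(- \frac{1}{3}\right) \left(-5\right) = \frac{5}{3}$)
$B{\left(j,f \right)} = \frac{1}{24} - \frac{f}{8} - \frac{j}{8}$ ($B{\left(j,f \right)} = \frac{1}{4} - \frac{\left(j + f\right) + \frac{5}{3}}{8} = \frac{1}{4} - \frac{\left(f + j\right) + \frac{5}{3}}{8} = \frac{1}{4} - \frac{\frac{5}{3} + f + j}{8} = \frac{1}{4} - \left(\frac{5}{24} + \frac{f}{8} + \frac{j}{8}\right) = \frac{1}{24} - \frac{f}{8} - \frac{j}{8}$)
$- R{\left(x,3 \right)} \left(- \frac{22}{8} - B{\left(-3,2 \right)}\right) 28 = \left(-1\right) 3 \left(- \frac{22}{8} - \left(\frac{1}{24} - \frac{1}{4} - - \frac{3}{8}\right)\right) 28 = - 3 \left(\left(-22\right) \frac{1}{8} - \left(\frac{1}{24} - \frac{1}{4} + \frac{3}{8}\right)\right) 28 = - 3 \left(- \frac{11}{4} - \frac{1}{6}\right) 28 = \left(-3\right) \left(- \frac{35}{12}\right) 28 = \frac{35}{4} \cdot 28 = 245$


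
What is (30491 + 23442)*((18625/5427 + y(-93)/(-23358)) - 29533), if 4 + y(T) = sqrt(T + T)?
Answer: -33647739726623660/21127311 - 53933*I*sqrt(186)/23358 ≈ -1.5926e+9 - 31.49*I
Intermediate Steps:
y(T) = -4 + sqrt(2)*sqrt(T) (y(T) = -4 + sqrt(T + T) = -4 + sqrt(2*T) = -4 + sqrt(2)*sqrt(T))
(30491 + 23442)*((18625/5427 + y(-93)/(-23358)) - 29533) = (30491 + 23442)*((18625/5427 + (-4 + sqrt(2)*sqrt(-93))/(-23358)) - 29533) = 53933*((18625*(1/5427) + (-4 + sqrt(2)*(I*sqrt(93)))*(-1/23358)) - 29533) = 53933*((18625/5427 + (-4 + I*sqrt(186))*(-1/23358)) - 29533) = 53933*((18625/5427 + (2/11679 - I*sqrt(186)/23358)) - 29533) = 53933*((72510743/21127311 - I*sqrt(186)/23358) - 29533) = 53933*(-623880365020/21127311 - I*sqrt(186)/23358) = -33647739726623660/21127311 - 53933*I*sqrt(186)/23358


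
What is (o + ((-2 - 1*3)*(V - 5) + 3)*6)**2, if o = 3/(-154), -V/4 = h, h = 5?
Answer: 13987556361/23716 ≈ 5.8979e+5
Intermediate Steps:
V = -20 (V = -4*5 = -20)
o = -3/154 (o = 3*(-1/154) = -3/154 ≈ -0.019481)
(o + ((-2 - 1*3)*(V - 5) + 3)*6)**2 = (-3/154 + ((-2 - 1*3)*(-20 - 5) + 3)*6)**2 = (-3/154 + ((-2 - 3)*(-25) + 3)*6)**2 = (-3/154 + (-5*(-25) + 3)*6)**2 = (-3/154 + (125 + 3)*6)**2 = (-3/154 + 128*6)**2 = (-3/154 + 768)**2 = (118269/154)**2 = 13987556361/23716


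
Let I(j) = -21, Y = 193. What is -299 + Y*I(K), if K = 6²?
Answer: -4352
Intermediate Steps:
K = 36
-299 + Y*I(K) = -299 + 193*(-21) = -299 - 4053 = -4352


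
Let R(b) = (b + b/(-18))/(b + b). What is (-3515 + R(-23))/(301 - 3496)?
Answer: 126523/115020 ≈ 1.1000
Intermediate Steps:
R(b) = 17/36 (R(b) = (b + b*(-1/18))/((2*b)) = (b - b/18)*(1/(2*b)) = (17*b/18)*(1/(2*b)) = 17/36)
(-3515 + R(-23))/(301 - 3496) = (-3515 + 17/36)/(301 - 3496) = -126523/36/(-3195) = -126523/36*(-1/3195) = 126523/115020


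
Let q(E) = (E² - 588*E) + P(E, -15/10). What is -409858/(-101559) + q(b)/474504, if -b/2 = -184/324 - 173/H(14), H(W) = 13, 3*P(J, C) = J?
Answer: 35648431900863095/8905612326040404 ≈ 4.0029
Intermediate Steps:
P(J, C) = J/3
b = 29222/1053 (b = -2*(-184/324 - 173/13) = -2*(-184*1/324 - 173*1/13) = -2*(-46/81 - 173/13) = -2*(-14611/1053) = 29222/1053 ≈ 27.751)
q(E) = E² - 1763*E/3 (q(E) = (E² - 588*E) + E/3 = E² - 1763*E/3)
-409858/(-101559) + q(b)/474504 = -409858/(-101559) + ((⅓)*(29222/1053)*(-1763 + 3*(29222/1053)))/474504 = -409858*(-1/101559) + ((⅓)*(29222/1053)*(-1763 + 29222/351))*(1/474504) = 409858/101559 + ((⅓)*(29222/1053)*(-589591/351))*(1/474504) = 409858/101559 - 17229028202/1108809*1/474504 = 409858/101559 - 8614514101/263067152868 = 35648431900863095/8905612326040404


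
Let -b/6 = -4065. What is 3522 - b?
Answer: -20868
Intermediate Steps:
b = 24390 (b = -6*(-4065) = 24390)
3522 - b = 3522 - 1*24390 = 3522 - 24390 = -20868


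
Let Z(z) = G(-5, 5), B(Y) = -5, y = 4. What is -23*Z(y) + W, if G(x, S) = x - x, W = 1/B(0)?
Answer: -⅕ ≈ -0.20000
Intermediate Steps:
W = -⅕ (W = 1/(-5) = -⅕ ≈ -0.20000)
G(x, S) = 0
Z(z) = 0
-23*Z(y) + W = -23*0 - ⅕ = 0 - ⅕ = -⅕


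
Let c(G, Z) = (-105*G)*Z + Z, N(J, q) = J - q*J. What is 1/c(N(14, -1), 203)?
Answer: -1/596617 ≈ -1.6761e-6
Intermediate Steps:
N(J, q) = J - J*q
c(G, Z) = Z - 105*G*Z (c(G, Z) = -105*G*Z + Z = Z - 105*G*Z)
1/c(N(14, -1), 203) = 1/(203*(1 - 1470*(1 - 1*(-1)))) = 1/(203*(1 - 1470*(1 + 1))) = 1/(203*(1 - 1470*2)) = 1/(203*(1 - 105*28)) = 1/(203*(1 - 2940)) = 1/(203*(-2939)) = 1/(-596617) = -1/596617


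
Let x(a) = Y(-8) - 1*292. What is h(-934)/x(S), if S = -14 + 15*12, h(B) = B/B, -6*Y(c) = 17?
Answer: -6/1769 ≈ -0.0033917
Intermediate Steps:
Y(c) = -17/6 (Y(c) = -⅙*17 = -17/6)
h(B) = 1
S = 166 (S = -14 + 180 = 166)
x(a) = -1769/6 (x(a) = -17/6 - 1*292 = -17/6 - 292 = -1769/6)
h(-934)/x(S) = 1/(-1769/6) = 1*(-6/1769) = -6/1769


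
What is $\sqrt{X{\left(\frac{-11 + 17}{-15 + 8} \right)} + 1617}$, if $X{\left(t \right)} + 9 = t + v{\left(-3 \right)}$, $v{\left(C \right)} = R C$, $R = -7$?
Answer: $\frac{\sqrt{79779}}{7} \approx 40.35$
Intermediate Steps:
$v{\left(C \right)} = - 7 C$
$X{\left(t \right)} = 12 + t$ ($X{\left(t \right)} = -9 + \left(t - -21\right) = -9 + \left(t + 21\right) = -9 + \left(21 + t\right) = 12 + t$)
$\sqrt{X{\left(\frac{-11 + 17}{-15 + 8} \right)} + 1617} = \sqrt{\left(12 + \frac{-11 + 17}{-15 + 8}\right) + 1617} = \sqrt{\left(12 + \frac{6}{-7}\right) + 1617} = \sqrt{\left(12 + 6 \left(- \frac{1}{7}\right)\right) + 1617} = \sqrt{\left(12 - \frac{6}{7}\right) + 1617} = \sqrt{\frac{78}{7} + 1617} = \sqrt{\frac{11397}{7}} = \frac{\sqrt{79779}}{7}$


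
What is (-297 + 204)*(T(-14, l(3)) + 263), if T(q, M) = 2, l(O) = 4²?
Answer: -24645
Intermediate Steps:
l(O) = 16
(-297 + 204)*(T(-14, l(3)) + 263) = (-297 + 204)*(2 + 263) = -93*265 = -24645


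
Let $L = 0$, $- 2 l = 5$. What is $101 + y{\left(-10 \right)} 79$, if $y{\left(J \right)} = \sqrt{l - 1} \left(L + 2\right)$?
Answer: $101 + 79 i \sqrt{14} \approx 101.0 + 295.59 i$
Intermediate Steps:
$l = - \frac{5}{2}$ ($l = \left(- \frac{1}{2}\right) 5 = - \frac{5}{2} \approx -2.5$)
$y{\left(J \right)} = i \sqrt{14}$ ($y{\left(J \right)} = \sqrt{- \frac{5}{2} - 1} \left(0 + 2\right) = \sqrt{- \frac{7}{2}} \cdot 2 = \frac{i \sqrt{14}}{2} \cdot 2 = i \sqrt{14}$)
$101 + y{\left(-10 \right)} 79 = 101 + i \sqrt{14} \cdot 79 = 101 + 79 i \sqrt{14}$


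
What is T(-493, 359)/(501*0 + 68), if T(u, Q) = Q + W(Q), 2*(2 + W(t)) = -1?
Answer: 713/136 ≈ 5.2426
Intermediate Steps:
W(t) = -5/2 (W(t) = -2 + (1/2)*(-1) = -2 - 1/2 = -5/2)
T(u, Q) = -5/2 + Q (T(u, Q) = Q - 5/2 = -5/2 + Q)
T(-493, 359)/(501*0 + 68) = (-5/2 + 359)/(501*0 + 68) = 713/(2*(0 + 68)) = (713/2)/68 = (713/2)*(1/68) = 713/136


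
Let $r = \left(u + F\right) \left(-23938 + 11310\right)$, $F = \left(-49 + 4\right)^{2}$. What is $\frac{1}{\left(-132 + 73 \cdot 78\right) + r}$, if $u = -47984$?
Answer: $\frac{1}{580375814} \approx 1.723 \cdot 10^{-9}$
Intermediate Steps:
$F = 2025$ ($F = \left(-45\right)^{2} = 2025$)
$r = 580370252$ ($r = \left(-47984 + 2025\right) \left(-23938 + 11310\right) = \left(-45959\right) \left(-12628\right) = 580370252$)
$\frac{1}{\left(-132 + 73 \cdot 78\right) + r} = \frac{1}{\left(-132 + 73 \cdot 78\right) + 580370252} = \frac{1}{\left(-132 + 5694\right) + 580370252} = \frac{1}{5562 + 580370252} = \frac{1}{580375814}$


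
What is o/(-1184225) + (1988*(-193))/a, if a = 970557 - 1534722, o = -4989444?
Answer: 93406795976/19088522775 ≈ 4.8933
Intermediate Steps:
a = -564165
o/(-1184225) + (1988*(-193))/a = -4989444/(-1184225) + (1988*(-193))/(-564165) = -4989444*(-1/1184225) - 383684*(-1/564165) = 4989444/1184225 + 54812/80595 = 93406795976/19088522775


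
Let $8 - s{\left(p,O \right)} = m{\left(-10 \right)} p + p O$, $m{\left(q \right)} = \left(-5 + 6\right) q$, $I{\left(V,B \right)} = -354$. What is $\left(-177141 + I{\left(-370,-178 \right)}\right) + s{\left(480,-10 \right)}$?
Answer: $-167887$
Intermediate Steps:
$m{\left(q \right)} = q$ ($m{\left(q \right)} = 1 q = q$)
$s{\left(p,O \right)} = 8 + 10 p - O p$ ($s{\left(p,O \right)} = 8 - \left(- 10 p + p O\right) = 8 - \left(- 10 p + O p\right) = 8 + 10 p - O p$)
$\left(-177141 + I{\left(-370,-178 \right)}\right) + s{\left(480,-10 \right)} = \left(-177141 - 354\right) + \left(8 + 10 \cdot 480 - \left(-10\right) 480\right) = -177495 + \left(8 + 4800 + 4800\right) = -177495 + 9608 = -167887$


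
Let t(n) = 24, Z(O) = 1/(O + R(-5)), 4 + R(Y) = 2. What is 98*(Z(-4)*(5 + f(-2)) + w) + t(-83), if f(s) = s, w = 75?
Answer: 7325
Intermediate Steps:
R(Y) = -2 (R(Y) = -4 + 2 = -2)
Z(O) = 1/(-2 + O) (Z(O) = 1/(O - 2) = 1/(-2 + O))
98*(Z(-4)*(5 + f(-2)) + w) + t(-83) = 98*((5 - 2)/(-2 - 4) + 75) + 24 = 98*(3/(-6) + 75) + 24 = 98*(-1/6*3 + 75) + 24 = 98*(-1/2 + 75) + 24 = 98*(149/2) + 24 = 7301 + 24 = 7325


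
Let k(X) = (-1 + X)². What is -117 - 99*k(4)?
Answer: -1008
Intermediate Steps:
-117 - 99*k(4) = -117 - 99*(-1 + 4)² = -117 - 99*3² = -117 - 99*9 = -117 - 891 = -1008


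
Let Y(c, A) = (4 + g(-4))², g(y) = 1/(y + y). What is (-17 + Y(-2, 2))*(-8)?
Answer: 127/8 ≈ 15.875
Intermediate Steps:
g(y) = 1/(2*y)
Y(c, A) = 961/64 (Y(c, A) = (4 + (½)/(-4))² = (4 + (½)*(-¼))² = (4 - ⅛)² = (31/8)² = 961/64)
(-17 + Y(-2, 2))*(-8) = (-17 + 961/64)*(-8) = -127/64*(-8) = 127/8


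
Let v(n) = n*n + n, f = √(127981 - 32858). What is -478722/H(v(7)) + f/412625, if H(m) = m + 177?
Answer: -478722/233 + √95123/412625 ≈ -2054.6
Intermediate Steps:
f = √95123 ≈ 308.42
v(n) = n + n² (v(n) = n² + n = n + n²)
H(m) = 177 + m
-478722/H(v(7)) + f/412625 = -478722/(177 + 7*(1 + 7)) + √95123/412625 = -478722/(177 + 7*8) + √95123*(1/412625) = -478722/(177 + 56) + √95123/412625 = -478722/233 + √95123/412625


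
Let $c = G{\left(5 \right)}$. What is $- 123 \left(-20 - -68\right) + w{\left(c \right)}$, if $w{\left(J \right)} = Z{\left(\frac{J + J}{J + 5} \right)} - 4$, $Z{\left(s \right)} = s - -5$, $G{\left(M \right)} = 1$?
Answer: $- \frac{17708}{3} \approx -5902.7$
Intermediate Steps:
$Z{\left(s \right)} = 5 + s$ ($Z{\left(s \right)} = s + 5 = 5 + s$)
$c = 1$
$w{\left(J \right)} = 1 + \frac{2 J}{5 + J}$ ($w{\left(J \right)} = \left(5 + \frac{J + J}{J + 5}\right) - 4 = \left(5 + \frac{2 J}{5 + J}\right) - 4 = 1 + \frac{2 J}{5 + J}$)
$- 123 \left(-20 - -68\right) + w{\left(c \right)} = - 123 \left(-20 - -68\right) + \frac{5 + 3 \cdot 1}{5 + 1} = - 123 \left(-20 + 68\right) + \frac{5 + 3}{6} = \left(-123\right) 48 + \frac{1}{6} \cdot 8 = -5904 + \frac{4}{3} = - \frac{17708}{3}$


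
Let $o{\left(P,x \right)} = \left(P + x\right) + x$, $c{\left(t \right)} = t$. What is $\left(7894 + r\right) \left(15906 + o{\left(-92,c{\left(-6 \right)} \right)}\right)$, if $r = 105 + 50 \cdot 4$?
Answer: $129560598$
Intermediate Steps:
$o{\left(P,x \right)} = P + 2 x$
$r = 305$ ($r = 105 + 200 = 305$)
$\left(7894 + r\right) \left(15906 + o{\left(-92,c{\left(-6 \right)} \right)}\right) = \left(7894 + 305\right) \left(15906 + \left(-92 + 2 \left(-6\right)\right)\right) = 8199 \left(15906 - 104\right) = 8199 \cdot 15802 = 129560598$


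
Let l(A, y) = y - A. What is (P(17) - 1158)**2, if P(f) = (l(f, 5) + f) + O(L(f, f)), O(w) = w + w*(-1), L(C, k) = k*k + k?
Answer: 1329409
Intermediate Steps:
L(C, k) = k + k**2 (L(C, k) = k**2 + k = k + k**2)
O(w) = 0 (O(w) = w - w = 0)
P(f) = 5 (P(f) = ((5 - f) + f) + 0 = 5 + 0 = 5)
(P(17) - 1158)**2 = (5 - 1158)**2 = (-1153)**2 = 1329409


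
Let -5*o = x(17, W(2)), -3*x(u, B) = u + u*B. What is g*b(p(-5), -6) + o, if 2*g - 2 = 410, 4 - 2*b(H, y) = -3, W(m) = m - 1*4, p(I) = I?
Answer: 10798/15 ≈ 719.87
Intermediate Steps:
W(m) = -4 + m (W(m) = m - 4 = -4 + m)
b(H, y) = 7/2 (b(H, y) = 2 - ½*(-3) = 2 + 3/2 = 7/2)
x(u, B) = -u/3 - B*u/3 (x(u, B) = -(u + u*B)/3 = -(u + B*u)/3 = -u/3 - B*u/3)
o = -17/15 (o = -(-1)*17*(1 + (-4 + 2))/15 = -(-1)*17*(1 - 2)/15 = -(-1)*17*(-1)/15 = -⅕*17/3 = -17/15 ≈ -1.1333)
g = 206 (g = 1 + (½)*410 = 1 + 205 = 206)
g*b(p(-5), -6) + o = 206*(7/2) - 17/15 = 721 - 17/15 = 10798/15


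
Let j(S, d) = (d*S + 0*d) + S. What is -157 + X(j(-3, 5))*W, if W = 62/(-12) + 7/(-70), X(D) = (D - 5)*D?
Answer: -11687/5 ≈ -2337.4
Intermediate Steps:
j(S, d) = S + S*d (j(S, d) = (S*d + 0) + S = S*d + S = S + S*d)
X(D) = D*(-5 + D) (X(D) = (-5 + D)*D = D*(-5 + D))
W = -79/15 (W = 62*(-1/12) + 7*(-1/70) = -31/6 - ⅒ = -79/15 ≈ -5.2667)
-157 + X(j(-3, 5))*W = -157 + ((-3*(1 + 5))*(-5 - 3*(1 + 5)))*(-79/15) = -157 + ((-3*6)*(-5 - 3*6))*(-79/15) = -157 - 18*(-5 - 18)*(-79/15) = -157 - 18*(-23)*(-79/15) = -157 + 414*(-79/15) = -157 - 10902/5 = -11687/5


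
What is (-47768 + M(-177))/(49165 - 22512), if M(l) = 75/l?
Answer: -2818337/1572527 ≈ -1.7922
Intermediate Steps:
(-47768 + M(-177))/(49165 - 22512) = (-47768 + 75/(-177))/(49165 - 22512) = (-47768 + 75*(-1/177))/26653 = (-47768 - 25/59)*(1/26653) = -2818337/59*1/26653 = -2818337/1572527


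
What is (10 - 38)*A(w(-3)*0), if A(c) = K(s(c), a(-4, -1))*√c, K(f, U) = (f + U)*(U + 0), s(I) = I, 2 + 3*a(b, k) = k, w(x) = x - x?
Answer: 0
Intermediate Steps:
w(x) = 0
a(b, k) = -⅔ + k/3
K(f, U) = U*(U + f) (K(f, U) = (U + f)*U = U*(U + f))
A(c) = √c*(1 - c) (A(c) = ((-⅔ + (⅓)*(-1))*((-⅔ + (⅓)*(-1)) + c))*√c = ((-⅔ - ⅓)*((-⅔ - ⅓) + c))*√c = (-(-1 + c))*√c = (1 - c)*√c = √c*(1 - c))
(10 - 38)*A(w(-3)*0) = (10 - 38)*(√(0*0)*(1 - 0*0)) = -28*√0*(1 - 1*0) = -0*(1 + 0) = -0 = -28*0 = 0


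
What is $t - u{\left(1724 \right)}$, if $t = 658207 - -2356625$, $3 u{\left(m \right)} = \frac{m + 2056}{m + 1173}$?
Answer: $\frac{8733967044}{2897} \approx 3.0148 \cdot 10^{6}$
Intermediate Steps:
$u{\left(m \right)} = \frac{2056 + m}{3 \left(1173 + m\right)}$ ($u{\left(m \right)} = \frac{\left(m + 2056\right) \frac{1}{m + 1173}}{3} = \frac{\left(2056 + m\right) \frac{1}{1173 + m}}{3} = \frac{\frac{1}{1173 + m} \left(2056 + m\right)}{3} = \frac{2056 + m}{3 \left(1173 + m\right)}$)
$t = 3014832$ ($t = 658207 + 2356625 = 3014832$)
$t - u{\left(1724 \right)} = 3014832 - \frac{2056 + 1724}{3 \left(1173 + 1724\right)} = 3014832 - \frac{1}{3} \cdot \frac{1}{2897} \cdot 3780 = 3014832 - \frac{1260}{2897} = \frac{8733967044}{2897}$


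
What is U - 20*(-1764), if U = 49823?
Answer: 85103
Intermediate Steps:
U - 20*(-1764) = 49823 - 20*(-1764) = 49823 + 35280 = 85103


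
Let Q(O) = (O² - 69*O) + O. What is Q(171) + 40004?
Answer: 57617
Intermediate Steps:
Q(O) = O² - 68*O
Q(171) + 40004 = 171*(-68 + 171) + 40004 = 171*103 + 40004 = 17613 + 40004 = 57617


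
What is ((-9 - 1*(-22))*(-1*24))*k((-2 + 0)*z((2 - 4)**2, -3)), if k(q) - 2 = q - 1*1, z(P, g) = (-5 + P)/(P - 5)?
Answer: 312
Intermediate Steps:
z(P, g) = 1 (z(P, g) = (-5 + P)/(-5 + P) = 1)
k(q) = 1 + q (k(q) = 2 + (q - 1*1) = 2 + (q - 1) = 2 + (-1 + q) = 1 + q)
((-9 - 1*(-22))*(-1*24))*k((-2 + 0)*z((2 - 4)**2, -3)) = ((-9 - 1*(-22))*(-1*24))*(1 + (-2 + 0)*1) = ((-9 + 22)*(-24))*(1 - 2*1) = (13*(-24))*(1 - 2) = -312*(-1) = 312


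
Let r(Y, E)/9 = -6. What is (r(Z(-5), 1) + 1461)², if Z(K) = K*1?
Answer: 1979649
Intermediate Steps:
Z(K) = K
r(Y, E) = -54 (r(Y, E) = 9*(-6) = -54)
(r(Z(-5), 1) + 1461)² = (-54 + 1461)² = 1407² = 1979649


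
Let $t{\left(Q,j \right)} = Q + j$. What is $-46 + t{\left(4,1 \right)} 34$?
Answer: $124$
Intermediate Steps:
$-46 + t{\left(4,1 \right)} 34 = -46 + \left(4 + 1\right) 34 = -46 + 5 \cdot 34 = -46 + 170 = 124$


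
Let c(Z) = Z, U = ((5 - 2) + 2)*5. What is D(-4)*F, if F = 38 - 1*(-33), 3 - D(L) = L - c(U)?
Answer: 2272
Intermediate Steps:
U = 25 (U = (3 + 2)*5 = 5*5 = 25)
D(L) = 28 - L (D(L) = 3 - (L - 1*25) = 3 - (L - 25) = 3 - (-25 + L) = 3 + (25 - L) = 28 - L)
F = 71 (F = 38 + 33 = 71)
D(-4)*F = (28 - 1*(-4))*71 = (28 + 4)*71 = 32*71 = 2272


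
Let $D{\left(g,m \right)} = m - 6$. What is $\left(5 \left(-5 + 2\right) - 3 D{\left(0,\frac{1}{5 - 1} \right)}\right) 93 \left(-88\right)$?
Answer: $-18414$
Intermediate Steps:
$D{\left(g,m \right)} = -6 + m$ ($D{\left(g,m \right)} = m - 6 = -6 + m$)
$\left(5 \left(-5 + 2\right) - 3 D{\left(0,\frac{1}{5 - 1} \right)}\right) 93 \left(-88\right) = \left(5 \left(-5 + 2\right) - 3 \left(-6 + \frac{1}{5 - 1}\right)\right) 93 \left(-88\right) = \left(5 \left(-3\right) - 3 \left(-6 + \frac{1}{4}\right)\right) 93 \left(-88\right) = \left(-15 - 3 \left(-6 + \frac{1}{4}\right)\right) 93 \left(-88\right) = \left(-15 - - \frac{69}{4}\right) 93 \left(-88\right) = \left(-15 + \frac{69}{4}\right) 93 \left(-88\right) = \frac{9}{4} \cdot 93 \left(-88\right) = \frac{837}{4} \left(-88\right) = -18414$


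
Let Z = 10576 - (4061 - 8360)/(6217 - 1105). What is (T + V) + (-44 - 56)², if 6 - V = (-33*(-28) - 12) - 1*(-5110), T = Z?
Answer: 24811673/1704 ≈ 14561.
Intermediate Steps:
Z = 18022937/1704 (Z = 10576 - (-4299)/5112 = 10576 - 1*(-1433/1704) = 10576 + 1433/1704 = 18022937/1704 ≈ 10577.)
T = 18022937/1704 ≈ 10577.
V = -6016 (V = 6 - ((-33*(-28) - 12) - 1*(-5110)) = 6 - ((924 - 12) + 5110) = 6 - (912 + 5110) = 6 - 1*6022 = 6 - 6022 = -6016)
(T + V) + (-44 - 56)² = (18022937/1704 - 6016) + (-44 - 56)² = 7771673/1704 + (-100)² = 7771673/1704 + 10000 = 24811673/1704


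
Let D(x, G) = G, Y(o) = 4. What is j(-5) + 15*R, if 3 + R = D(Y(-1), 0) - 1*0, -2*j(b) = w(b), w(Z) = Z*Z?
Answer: -115/2 ≈ -57.500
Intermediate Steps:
w(Z) = Z²
j(b) = -b²/2
R = -3 (R = -3 + (0 - 1*0) = -3 + (0 + 0) = -3 + 0 = -3)
j(-5) + 15*R = -½*(-5)² + 15*(-3) = -½*25 - 45 = -25/2 - 45 = -115/2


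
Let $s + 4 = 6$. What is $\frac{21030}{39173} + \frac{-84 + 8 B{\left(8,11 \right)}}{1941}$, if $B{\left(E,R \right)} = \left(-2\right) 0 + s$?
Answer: $\frac{38155466}{76034793} \approx 0.50182$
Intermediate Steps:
$s = 2$ ($s = -4 + 6 = 2$)
$B{\left(E,R \right)} = 2$ ($B{\left(E,R \right)} = \left(-2\right) 0 + 2 = 0 + 2 = 2$)
$\frac{21030}{39173} + \frac{-84 + 8 B{\left(8,11 \right)}}{1941} = \frac{21030}{39173} + \frac{-84 + 8 \cdot 2}{1941} = 21030 \cdot \frac{1}{39173} + \left(-84 + 16\right) \frac{1}{1941} = \frac{21030}{39173} - \frac{68}{1941} = \frac{38155466}{76034793}$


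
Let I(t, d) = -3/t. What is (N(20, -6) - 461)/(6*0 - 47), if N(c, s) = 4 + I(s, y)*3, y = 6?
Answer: 911/94 ≈ 9.6915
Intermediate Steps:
N(c, s) = 4 - 9/s (N(c, s) = 4 - 3/s*3 = 4 - 9/s)
(N(20, -6) - 461)/(6*0 - 47) = ((4 - 9/(-6)) - 461)/(6*0 - 47) = ((4 - 9*(-1/6)) - 461)/(0 - 47) = ((4 + 3/2) - 461)/(-47) = (11/2 - 461)*(-1/47) = -911/2*(-1/47) = 911/94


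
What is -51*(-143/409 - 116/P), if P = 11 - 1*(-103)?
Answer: 541841/7771 ≈ 69.726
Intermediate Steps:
P = 114 (P = 11 + 103 = 114)
-51*(-143/409 - 116/P) = -51*(-143/409 - 116/114) = -51*(-143*1/409 - 116*1/114) = -51*(-143/409 - 58/57) = -51*(-31873/23313) = 541841/7771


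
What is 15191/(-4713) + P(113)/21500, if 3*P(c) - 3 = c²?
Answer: -76635422/25332375 ≈ -3.0252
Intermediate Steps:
P(c) = 1 + c²/3
15191/(-4713) + P(113)/21500 = 15191/(-4713) + (1 + (⅓)*113²)/21500 = 15191*(-1/4713) + (1 + (⅓)*12769)*(1/21500) = -15191/4713 + (1 + 12769/3)*(1/21500) = -15191/4713 + (12772/3)*(1/21500) = -15191/4713 + 3193/16125 = -76635422/25332375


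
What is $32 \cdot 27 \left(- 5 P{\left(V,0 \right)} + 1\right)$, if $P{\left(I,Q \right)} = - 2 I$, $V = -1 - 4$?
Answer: $-42336$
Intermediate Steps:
$V = -5$
$32 \cdot 27 \left(- 5 P{\left(V,0 \right)} + 1\right) = 32 \cdot 27 \left(- 5 \left(\left(-2\right) \left(-5\right)\right) + 1\right) = 864 \left(\left(-5\right) 10 + 1\right) = 864 \left(-50 + 1\right) = 864 \left(-49\right) = -42336$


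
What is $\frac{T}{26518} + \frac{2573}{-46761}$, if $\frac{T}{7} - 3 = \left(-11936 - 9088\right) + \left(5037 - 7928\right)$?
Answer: $- \frac{3947637019}{620004099} \approx -6.3671$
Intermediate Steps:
$T = -167384$ ($T = 21 + 7 \left(\left(-11936 - 9088\right) + \left(5037 - 7928\right)\right) = 21 + 7 \left(-21024 - 2891\right) = 21 + 7 \left(-23915\right) = 21 - 167405 = -167384$)
$\frac{T}{26518} + \frac{2573}{-46761} = - \frac{167384}{26518} + \frac{2573}{-46761} = \left(-167384\right) \frac{1}{26518} + 2573 \left(- \frac{1}{46761}\right) = - \frac{83692}{13259} - \frac{2573}{46761} = - \frac{3947637019}{620004099}$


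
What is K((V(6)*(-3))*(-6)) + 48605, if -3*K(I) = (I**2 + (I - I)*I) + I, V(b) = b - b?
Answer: 48605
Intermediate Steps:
V(b) = 0
K(I) = -I/3 - I**2/3 (K(I) = -((I**2 + (I - I)*I) + I)/3 = -((I**2 + 0*I) + I)/3 = -((I**2 + 0) + I)/3 = -(I**2 + I)/3 = -(I + I**2)/3 = -I/3 - I**2/3)
K((V(6)*(-3))*(-6)) + 48605 = -(0*(-3))*(-6)*(1 + (0*(-3))*(-6))/3 + 48605 = -0*(-6)*(1 + 0*(-6))/3 + 48605 = -1/3*0*(1 + 0) + 48605 = -1/3*0*1 + 48605 = 0 + 48605 = 48605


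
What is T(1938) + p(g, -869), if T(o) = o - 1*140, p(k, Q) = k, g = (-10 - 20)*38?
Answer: 658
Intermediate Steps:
g = -1140 (g = -30*38 = -1140)
T(o) = -140 + o (T(o) = o - 140 = -140 + o)
T(1938) + p(g, -869) = (-140 + 1938) - 1140 = 1798 - 1140 = 658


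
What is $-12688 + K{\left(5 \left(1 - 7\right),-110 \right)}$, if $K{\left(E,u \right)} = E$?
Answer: $-12718$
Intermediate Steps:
$-12688 + K{\left(5 \left(1 - 7\right),-110 \right)} = -12688 + 5 \left(1 - 7\right) = -12688 + 5 \left(-6\right) = -12688 - 30 = -12718$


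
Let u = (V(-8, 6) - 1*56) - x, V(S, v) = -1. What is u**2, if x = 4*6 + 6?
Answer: 7569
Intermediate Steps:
x = 30 (x = 24 + 6 = 30)
u = -87 (u = (-1 - 1*56) - 1*30 = (-1 - 56) - 30 = -57 - 30 = -87)
u**2 = (-87)**2 = 7569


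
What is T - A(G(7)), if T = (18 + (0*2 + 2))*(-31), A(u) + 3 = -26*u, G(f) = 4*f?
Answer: 111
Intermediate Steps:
A(u) = -3 - 26*u
T = -620 (T = (18 + (0 + 2))*(-31) = (18 + 2)*(-31) = 20*(-31) = -620)
T - A(G(7)) = -620 - (-3 - 104*7) = -620 - (-3 - 26*28) = -620 - (-3 - 728) = -620 - 1*(-731) = -620 + 731 = 111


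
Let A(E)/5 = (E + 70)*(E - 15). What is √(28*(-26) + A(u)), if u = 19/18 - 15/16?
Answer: I*√123285163/144 ≈ 77.107*I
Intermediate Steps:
u = 17/144 (u = 19*(1/18) - 15*1/16 = 19/18 - 15/16 = 17/144 ≈ 0.11806)
A(E) = 5*(-15 + E)*(70 + E) (A(E) = 5*((E + 70)*(E - 15)) = 5*((70 + E)*(-15 + E)) = 5*((-15 + E)*(70 + E)) = 5*(-15 + E)*(70 + E))
√(28*(-26) + A(u)) = √(28*(-26) + (-5250 + 5*(17/144)² + 275*(17/144))) = √(-728 + (-5250 + 5*(289/20736) + 4675/144)) = √(-728 + (-5250 + 1445/20736 + 4675/144)) = √(-728 - 108189355/20736) = √(-123285163/20736) = I*√123285163/144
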